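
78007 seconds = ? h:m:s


21h 40m 7s

Hours: 78007 ÷ 3600 = 21 remainder 2407
Minutes: 2407 ÷ 60 = 40 remainder 7
Seconds: 7


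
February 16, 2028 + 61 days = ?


April 17, 2028

Start: February 16, 2028
Add 61 days
February 16 → March 1: 29 - 16 + 1 = 14 days (61 - 14 = 47 left)
March 1 → April 1: 31 - 1 + 1 = 31 days (47 - 31 = 16 left)
April 1 + 16 = April 17, 2028


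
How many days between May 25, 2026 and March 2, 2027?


281 days

From May 25, 2026 to March 2, 2027
Rest of May 2026: 31 - 25 = 6
Full months: June 30, July 31, August 31, September 30, October 31, November 30, December 31, January 31, February 2027 28
Days into March 2027: 2
Total = 6 + 30 + 31 + 31 + 30 + 31 + 30 + 31 + 31 + 28 + 2 = 281 days


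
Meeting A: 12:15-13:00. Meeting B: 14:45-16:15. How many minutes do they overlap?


Meeting A: 735-780 (in minutes from midnight)
Meeting B: 885-975
Overlap start = max(735, 885) = 885
Overlap end = min(780, 975) = 780
Overlap = max(0, 780 - 885) = 0 min

0 minutes


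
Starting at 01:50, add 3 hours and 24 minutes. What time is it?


05:14

Start: 110 minutes from midnight
Add: 204 minutes
Total: 314 minutes
Hours: 314 ÷ 60 = 5 remainder 14


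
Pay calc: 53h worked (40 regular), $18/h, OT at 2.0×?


Regular: 40h × $18 = $720.00
Overtime: 53 - 40 = 13h
OT pay: 13h × $18 × 2.0 = $468.00
Total = $720.00 + $468.00 = $1188.00

$1188.00


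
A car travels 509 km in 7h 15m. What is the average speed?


70.2 km/h

Distance: 509 km
Time: 7h 15m = 435 min = 435/60 = 29/4 hours
Speed = 509 ÷ (29/4) = 509 × 4 / 29 = 2036/29 ≈ 70.2 km/h


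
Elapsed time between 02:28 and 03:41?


1h 13m

End time in minutes: 3×60 + 41 = 221
Start time in minutes: 2×60 + 28 = 148
Difference = 221 - 148 = 73 minutes
= 1 hours 13 minutes


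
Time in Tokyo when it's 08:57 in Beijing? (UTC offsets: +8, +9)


09:57

Time difference = UTC+9 - UTC+8 = +1 hours
New hour = (8 + 1) mod 24
= 9 mod 24 = 9
Minutes unchanged → 09:57


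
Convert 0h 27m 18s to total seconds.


Hours: 0 × 3600 = 0
Minutes: 27 × 60 = 1620
Seconds: 18
Total = 0 + 1620 + 18 = 1638

1638 seconds


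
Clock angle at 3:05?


62.5°

Hour hand = 3×30 + 5×0.5 = 92.5°
Minute hand = 5×6 = 30°
Difference = |92.5 - 30| = 62.5°


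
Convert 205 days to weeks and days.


29 weeks 2 days

Weeks: 205 ÷ 7 = 29 remainder 2


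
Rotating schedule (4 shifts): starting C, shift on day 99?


Shifts: A, B, C, D
Start: C (index 2)
Day 99: (2 + 99 - 1) mod 4
= 100 mod 4
= 0
Index 0 → shift A

Shift A


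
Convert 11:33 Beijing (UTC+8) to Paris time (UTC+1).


04:33

Time difference = UTC+1 - UTC+8 = -7 hours
New hour = (11 -7) mod 24
= 4 mod 24 = 4
Minutes unchanged → 04:33


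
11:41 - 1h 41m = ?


Start: 701 minutes from midnight
Subtract: 101 minutes
Remaining: 701 - 101 = 600
Hours: 10, Minutes: 0

10:00


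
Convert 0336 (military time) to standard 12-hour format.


3:36 AM

Hour: 3
3 < 12 → AM


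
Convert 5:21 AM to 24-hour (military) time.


Input: 5:21 AM
AM hour stays: 5

05:21


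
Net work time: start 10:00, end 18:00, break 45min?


7h 15m (435 minutes)

Total time = (18×60+0) - (10×60+0)
= 1080 - 600 = 480 min
Minus break: 480 - 45 = 435 min
= 7h 15m


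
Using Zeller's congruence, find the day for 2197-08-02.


Wednesday

Zeller's congruence:
q=2, m=8, k=97, j=21
h = (2 + ⌊13×9/5⌋ + 97 + ⌊97/4⌋ + ⌊21/4⌋ - 2×21) mod 7
= (2 + 23 + 97 + 24 + 5 - 42) mod 7
= 109 mod 7 = 4
h=4 → Wednesday


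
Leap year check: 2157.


No

Rules: divisible by 4 AND (not by 100 OR by 400)
2157 ÷ 4 = 539 remainder 1 → not divisible by 4
Not divisible by 4 → not a leap year


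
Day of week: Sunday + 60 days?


Thursday

Start: Sunday (index 6)
(6 + 60) mod 7
= 66 mod 7
= 3
Index 3 → Thursday


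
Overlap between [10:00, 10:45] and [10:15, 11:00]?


30 minutes

Meeting A: 600-645 (in minutes from midnight)
Meeting B: 615-660
Overlap start = max(600, 615) = 615
Overlap end = min(645, 660) = 645
Overlap = max(0, 645 - 615) = 30 min


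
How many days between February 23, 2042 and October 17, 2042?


236 days

From February 23, 2042 to October 17, 2042
Rest of February 2042: 28 - 23 = 5
Full months: March 31, April 30, May 31, June 30, July 31, August 31, September 30
Days into October 2042: 17
Total = 5 + 31 + 30 + 31 + 30 + 31 + 31 + 30 + 17 = 236 days


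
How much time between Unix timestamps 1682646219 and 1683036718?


390499 seconds (108.5 hours / 4.52 days)

Difference = 1683036718 - 1682646219 = 390499 seconds
In hours: 390499 / 3600 ≈ 108.5
In days: 390499 / 86400 ≈ 4.52


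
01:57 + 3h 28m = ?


05:25

Start: 117 minutes from midnight
Add: 208 minutes
Total: 325 minutes
Hours: 325 ÷ 60 = 5 remainder 25


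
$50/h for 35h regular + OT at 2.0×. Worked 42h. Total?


Regular: 35h × $50 = $1750.00
Overtime: 42 - 35 = 7h
OT pay: 7h × $50 × 2.0 = $700.00
Total = $1750.00 + $700.00 = $2450.00

$2450.00


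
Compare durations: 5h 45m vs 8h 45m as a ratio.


Duration 1: 345 minutes
Duration 2: 525 minutes
Ratio = 345:525
GCD = 15
Simplified = 23:35
As a decimal: 23/35 ≈ 0.66

23:35 (0.66)


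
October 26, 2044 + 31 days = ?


Start: October 26, 2044
Add 31 days
October 26 → November 1: 31 - 26 + 1 = 6 days (31 - 6 = 25 left)
November 1 + 25 = November 26, 2044

November 26, 2044


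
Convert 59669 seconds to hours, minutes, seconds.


16h 34m 29s

Hours: 59669 ÷ 3600 = 16 remainder 2069
Minutes: 2069 ÷ 60 = 34 remainder 29
Seconds: 29


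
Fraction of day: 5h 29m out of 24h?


0.2285 (22.85%)

Total minutes: 5×60 + 29 = 329
Day = 24×60 = 1440 minutes
Fraction = 329/1440 ≈ 0.2285
As a percentage: 329/1440 × 100 ≈ 22.85%


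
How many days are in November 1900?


30 days

Month: November (month 11)
November has 30 days


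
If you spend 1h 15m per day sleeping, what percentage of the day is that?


5.2%

Time: 75 minutes
Day: 1440 minutes
Percentage = (75/1440) × 100 ≈ 5.2%


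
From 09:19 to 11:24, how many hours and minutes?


End time in minutes: 11×60 + 24 = 684
Start time in minutes: 9×60 + 19 = 559
Difference = 684 - 559 = 125 minutes
= 2 hours 5 minutes

2h 5m


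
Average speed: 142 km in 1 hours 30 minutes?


94.7 km/h

Distance: 142 km
Time: 1h 30m = 90 min = 90/60 = 3/2 hours
Speed = 142 ÷ (3/2) = 142 × 2 / 3 = 284/3 ≈ 94.7 km/h


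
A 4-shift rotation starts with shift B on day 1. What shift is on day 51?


Shifts: A, B, C, D
Start: B (index 1)
Day 51: (1 + 51 - 1) mod 4
= 51 mod 4
= 3
Index 3 → shift D

Shift D


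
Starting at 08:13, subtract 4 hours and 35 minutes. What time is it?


03:38

Start: 493 minutes from midnight
Subtract: 275 minutes
Remaining: 493 - 275 = 218
Hours: 3, Minutes: 38


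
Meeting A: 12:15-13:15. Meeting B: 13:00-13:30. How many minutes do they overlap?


15 minutes

Meeting A: 735-795 (in minutes from midnight)
Meeting B: 780-810
Overlap start = max(735, 780) = 780
Overlap end = min(795, 810) = 795
Overlap = max(0, 795 - 780) = 15 min


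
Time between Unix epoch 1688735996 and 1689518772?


Difference = 1689518772 - 1688735996 = 782776 seconds
In hours: 782776 / 3600 ≈ 217.4
In days: 782776 / 86400 ≈ 9.06

782776 seconds (217.4 hours / 9.06 days)


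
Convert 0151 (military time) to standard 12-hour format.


1:51 AM

Hour: 1
1 < 12 → AM


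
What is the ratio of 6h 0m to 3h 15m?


24:13 (1.85)

Duration 1: 360 minutes
Duration 2: 195 minutes
Ratio = 360:195
GCD = 15
Simplified = 24:13
As a decimal: 24/13 ≈ 1.85


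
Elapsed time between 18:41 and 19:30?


0h 49m

End time in minutes: 19×60 + 30 = 1170
Start time in minutes: 18×60 + 41 = 1121
Difference = 1170 - 1121 = 49 minutes
= 0 hours 49 minutes


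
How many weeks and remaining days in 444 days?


Weeks: 444 ÷ 7 = 63 remainder 3

63 weeks 3 days


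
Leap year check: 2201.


No

Rules: divisible by 4 AND (not by 100 OR by 400)
2201 ÷ 4 = 550 remainder 1 → not divisible by 4
Not divisible by 4 → not a leap year


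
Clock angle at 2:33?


Hour hand = 2×30 + 33×0.5 = 76.5°
Minute hand = 33×6 = 198°
Difference = |76.5 - 198| = 121.5°

121.5°


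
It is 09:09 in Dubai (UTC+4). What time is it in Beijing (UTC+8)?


13:09

Time difference = UTC+8 - UTC+4 = +4 hours
New hour = (9 + 4) mod 24
= 13 mod 24 = 13
Minutes unchanged → 13:09


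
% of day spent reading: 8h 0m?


33.3%

Time: 480 minutes
Day: 1440 minutes
Percentage = (480/1440) × 100 ≈ 33.3%


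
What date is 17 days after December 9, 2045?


December 26, 2045

Start: December 9, 2045
Add 17 days
December 9 + 17 = December 26, 2045


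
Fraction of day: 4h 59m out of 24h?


0.2076 (20.76%)

Total minutes: 4×60 + 59 = 299
Day = 24×60 = 1440 minutes
Fraction = 299/1440 ≈ 0.2076
As a percentage: 299/1440 × 100 ≈ 20.76%


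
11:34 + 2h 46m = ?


14:20

Start: 694 minutes from midnight
Add: 166 minutes
Total: 860 minutes
Hours: 860 ÷ 60 = 14 remainder 20


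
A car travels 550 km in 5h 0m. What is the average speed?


110.0 km/h

Distance: 550 km
Time: 5 hours
Speed = 550 / 5 = 110.0 km/h


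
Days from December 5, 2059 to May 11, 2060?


From December 5, 2059 to May 11, 2060
Rest of December 2059: 31 - 5 = 26
Full months: January 31, February 2060 29, March 31, April 30
Days into May 2060: 11
Total = 26 + 31 + 29 + 31 + 30 + 11 = 158 days

158 days


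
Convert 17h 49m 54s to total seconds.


Hours: 17 × 3600 = 61200
Minutes: 49 × 60 = 2940
Seconds: 54
Total = 61200 + 2940 + 54 = 64194

64194 seconds


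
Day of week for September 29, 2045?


Friday

Zeller's congruence:
q=29, m=9, k=45, j=20
h = (29 + ⌊13×10/5⌋ + 45 + ⌊45/4⌋ + ⌊20/4⌋ - 2×20) mod 7
= (29 + 26 + 45 + 11 + 5 - 40) mod 7
= 76 mod 7 = 6
h=6 → Friday


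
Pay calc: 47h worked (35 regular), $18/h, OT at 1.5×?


Regular: 35h × $18 = $630.00
Overtime: 47 - 35 = 12h
OT pay: 12h × $18 × 1.5 = $324.00
Total = $630.00 + $324.00 = $954.00

$954.00


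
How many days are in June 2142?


30 days

Month: June (month 6)
June has 30 days


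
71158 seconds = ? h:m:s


Hours: 71158 ÷ 3600 = 19 remainder 2758
Minutes: 2758 ÷ 60 = 45 remainder 58
Seconds: 58

19h 45m 58s


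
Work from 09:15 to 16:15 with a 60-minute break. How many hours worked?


6h 0m (360 minutes)

Total time = (16×60+15) - (9×60+15)
= 975 - 555 = 420 min
Minus break: 420 - 60 = 360 min
= 6h 0m


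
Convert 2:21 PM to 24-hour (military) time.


Input: 2:21 PM
PM: 2 + 12 = 14

14:21


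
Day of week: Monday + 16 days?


Start: Monday (index 0)
(0 + 16) mod 7
= 16 mod 7
= 2
Index 2 → Wednesday

Wednesday


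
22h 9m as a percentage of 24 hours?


0.9229 (92.29%)

Total minutes: 22×60 + 9 = 1329
Day = 24×60 = 1440 minutes
Fraction = 1329/1440 ≈ 0.9229
As a percentage: 1329/1440 × 100 ≈ 92.29%


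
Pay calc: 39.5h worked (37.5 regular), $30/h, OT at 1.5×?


Regular: 37.5h × $30 = $1125.00
Overtime: 39.5 - 37.5 = 2.0h
OT pay: 2.0h × $30 × 1.5 = $90.00
Total = $1125.00 + $90.00 = $1215.00

$1215.00


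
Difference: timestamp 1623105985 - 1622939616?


Difference = 1623105985 - 1622939616 = 166369 seconds
In hours: 166369 / 3600 ≈ 46.2
In days: 166369 / 86400 ≈ 1.93

166369 seconds (46.2 hours / 1.93 days)


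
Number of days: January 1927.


31 days

Month: January (month 1)
January has 31 days


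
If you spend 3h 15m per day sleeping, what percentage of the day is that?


Time: 195 minutes
Day: 1440 minutes
Percentage = (195/1440) × 100 ≈ 13.5%

13.5%


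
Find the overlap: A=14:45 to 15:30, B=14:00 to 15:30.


45 minutes

Meeting A: 885-930 (in minutes from midnight)
Meeting B: 840-930
Overlap start = max(885, 840) = 885
Overlap end = min(930, 930) = 930
Overlap = max(0, 930 - 885) = 45 min


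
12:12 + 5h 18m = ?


Start: 732 minutes from midnight
Add: 318 minutes
Total: 1050 minutes
Hours: 1050 ÷ 60 = 17 remainder 30

17:30


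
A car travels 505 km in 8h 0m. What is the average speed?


Distance: 505 km
Time: 8 hours
Speed = 505 / 8 ≈ 63.1 km/h

63.1 km/h


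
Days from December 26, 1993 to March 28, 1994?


92 days

From December 26, 1993 to March 28, 1994
Rest of December 1993: 31 - 26 = 5
Full months: January 31, February 1994 28
Days into March 1994: 28
Total = 5 + 31 + 28 + 28 = 92 days


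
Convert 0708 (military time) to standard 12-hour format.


Hour: 7
7 < 12 → AM

7:08 AM


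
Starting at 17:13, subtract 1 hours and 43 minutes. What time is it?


15:30

Start: 1033 minutes from midnight
Subtract: 103 minutes
Remaining: 1033 - 103 = 930
Hours: 15, Minutes: 30


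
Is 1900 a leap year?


No

Rules: divisible by 4 AND (not by 100 OR by 400)
1900 ÷ 4 = 475 exactly → divisible by 4
1900 ÷ 100 = 19 exactly → divisible by 100
1900 ÷ 400 = 4 remainder 300 → not divisible by 400
Divisible by 100 but not by 400 → not a leap year


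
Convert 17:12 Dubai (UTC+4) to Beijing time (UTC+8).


21:12

Time difference = UTC+8 - UTC+4 = +4 hours
New hour = (17 + 4) mod 24
= 21 mod 24 = 21
Minutes unchanged → 21:12


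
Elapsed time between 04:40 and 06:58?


End time in minutes: 6×60 + 58 = 418
Start time in minutes: 4×60 + 40 = 280
Difference = 418 - 280 = 138 minutes
= 2 hours 18 minutes

2h 18m


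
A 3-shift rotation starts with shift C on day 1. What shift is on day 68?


Shift A

Shifts: A, B, C
Start: C (index 2)
Day 68: (2 + 68 - 1) mod 3
= 69 mod 3
= 0
Index 0 → shift A


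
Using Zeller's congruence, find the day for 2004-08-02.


Zeller's congruence:
q=2, m=8, k=4, j=20
h = (2 + ⌊13×9/5⌋ + 4 + ⌊4/4⌋ + ⌊20/4⌋ - 2×20) mod 7
= (2 + 23 + 4 + 1 + 5 - 40) mod 7
= -5 mod 7 = 2
h=2 → Monday

Monday


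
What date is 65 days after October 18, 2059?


December 22, 2059

Start: October 18, 2059
Add 65 days
October 18 → November 1: 31 - 18 + 1 = 14 days (65 - 14 = 51 left)
November 1 → December 1: 30 - 1 + 1 = 30 days (51 - 30 = 21 left)
December 1 + 21 = December 22, 2059


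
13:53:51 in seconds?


Hours: 13 × 3600 = 46800
Minutes: 53 × 60 = 3180
Seconds: 51
Total = 46800 + 3180 + 51 = 50031

50031 seconds


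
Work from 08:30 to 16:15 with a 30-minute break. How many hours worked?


7h 15m (435 minutes)

Total time = (16×60+15) - (8×60+30)
= 975 - 510 = 465 min
Minus break: 465 - 30 = 435 min
= 7h 15m


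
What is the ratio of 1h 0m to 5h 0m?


Duration 1: 60 minutes
Duration 2: 300 minutes
Ratio = 60:300
GCD = 60
Simplified = 1:5
As a decimal: 1/5 = 0.20

1:5 (0.20)


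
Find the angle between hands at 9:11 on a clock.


Hour hand = 9×30 + 11×0.5 = 275.5°
Minute hand = 11×6 = 66°
Difference = |275.5 - 66| = 209.5°
Since > 180°: 360 - 209.5 = 150.5°

150.5°


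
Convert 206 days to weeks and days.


Weeks: 206 ÷ 7 = 29 remainder 3

29 weeks 3 days


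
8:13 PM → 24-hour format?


Input: 8:13 PM
PM: 8 + 12 = 20

20:13


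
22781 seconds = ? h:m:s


6h 19m 41s

Hours: 22781 ÷ 3600 = 6 remainder 1181
Minutes: 1181 ÷ 60 = 19 remainder 41
Seconds: 41


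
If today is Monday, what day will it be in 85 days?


Start: Monday (index 0)
(0 + 85) mod 7
= 85 mod 7
= 1
Index 1 → Tuesday

Tuesday


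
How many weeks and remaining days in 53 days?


7 weeks 4 days

Weeks: 53 ÷ 7 = 7 remainder 4


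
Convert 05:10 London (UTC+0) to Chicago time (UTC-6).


Time difference = UTC-6 - UTC+0 = -6 hours
New hour = (5 -6) mod 24
= -1 mod 24 = 23
Minutes unchanged → 23:10; -1 < 0 → previous day

23:10 (previous day)


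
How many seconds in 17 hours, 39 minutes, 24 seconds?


63564 seconds

Hours: 17 × 3600 = 61200
Minutes: 39 × 60 = 2340
Seconds: 24
Total = 61200 + 2340 + 24 = 63564


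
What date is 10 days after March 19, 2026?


Start: March 19, 2026
Add 10 days
March 19 + 10 = March 29, 2026

March 29, 2026


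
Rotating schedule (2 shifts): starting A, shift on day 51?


Shifts: A, B
Start: A (index 0)
Day 51: (0 + 51 - 1) mod 2
= 50 mod 2
= 0
Index 0 → shift A

Shift A


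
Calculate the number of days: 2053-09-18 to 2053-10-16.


From September 18, 2053 to October 16, 2053
Rest of September 2053: 30 - 18 = 12
Days into October 2053: 16
Total = 12 + 16 = 28 days

28 days


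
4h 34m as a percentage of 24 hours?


Total minutes: 4×60 + 34 = 274
Day = 24×60 = 1440 minutes
Fraction = 274/1440 ≈ 0.1903
As a percentage: 274/1440 × 100 ≈ 19.03%

0.1903 (19.03%)


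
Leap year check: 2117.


No

Rules: divisible by 4 AND (not by 100 OR by 400)
2117 ÷ 4 = 529 remainder 1 → not divisible by 4
Not divisible by 4 → not a leap year


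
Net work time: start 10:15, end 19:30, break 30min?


Total time = (19×60+30) - (10×60+15)
= 1170 - 615 = 555 min
Minus break: 555 - 30 = 525 min
= 8h 45m

8h 45m (525 minutes)


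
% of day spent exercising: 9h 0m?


37.5%

Time: 540 minutes
Day: 1440 minutes
Percentage = (540/1440) × 100 = 37.5%


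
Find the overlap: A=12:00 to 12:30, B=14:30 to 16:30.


Meeting A: 720-750 (in minutes from midnight)
Meeting B: 870-990
Overlap start = max(720, 870) = 870
Overlap end = min(750, 990) = 750
Overlap = max(0, 750 - 870) = 0 min

0 minutes


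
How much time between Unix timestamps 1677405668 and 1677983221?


577553 seconds (160.4 hours / 6.68 days)

Difference = 1677983221 - 1677405668 = 577553 seconds
In hours: 577553 / 3600 ≈ 160.4
In days: 577553 / 86400 ≈ 6.68


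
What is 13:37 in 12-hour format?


Hour: 13
13 - 12 = 1 → PM

1:37 PM


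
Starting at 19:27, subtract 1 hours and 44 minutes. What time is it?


Start: 1167 minutes from midnight
Subtract: 104 minutes
Remaining: 1167 - 104 = 1063
Hours: 17, Minutes: 43

17:43


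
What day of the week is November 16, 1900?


Friday

Zeller's congruence:
q=16, m=11, k=0, j=19
h = (16 + ⌊13×12/5⌋ + 0 + ⌊0/4⌋ + ⌊19/4⌋ - 2×19) mod 7
= (16 + 31 + 0 + 0 + 4 - 38) mod 7
= 13 mod 7 = 6
h=6 → Friday


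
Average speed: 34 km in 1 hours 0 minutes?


Distance: 34 km
Time: 1 hours
Speed = 34 / 1 = 34.0 km/h

34.0 km/h


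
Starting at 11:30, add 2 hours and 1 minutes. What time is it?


13:31

Start: 690 minutes from midnight
Add: 121 minutes
Total: 811 minutes
Hours: 811 ÷ 60 = 13 remainder 31


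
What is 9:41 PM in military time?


Input: 9:41 PM
PM: 9 + 12 = 21

21:41


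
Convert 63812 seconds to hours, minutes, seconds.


17h 43m 32s

Hours: 63812 ÷ 3600 = 17 remainder 2612
Minutes: 2612 ÷ 60 = 43 remainder 32
Seconds: 32


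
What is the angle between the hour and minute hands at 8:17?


146.5°

Hour hand = 8×30 + 17×0.5 = 248.5°
Minute hand = 17×6 = 102°
Difference = |248.5 - 102| = 146.5°


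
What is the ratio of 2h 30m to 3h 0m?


Duration 1: 150 minutes
Duration 2: 180 minutes
Ratio = 150:180
GCD = 30
Simplified = 5:6
As a decimal: 5/6 ≈ 0.83

5:6 (0.83)


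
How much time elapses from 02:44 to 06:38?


3h 54m

End time in minutes: 6×60 + 38 = 398
Start time in minutes: 2×60 + 44 = 164
Difference = 398 - 164 = 234 minutes
= 3 hours 54 minutes


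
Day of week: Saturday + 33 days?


Start: Saturday (index 5)
(5 + 33) mod 7
= 38 mod 7
= 3
Index 3 → Thursday

Thursday


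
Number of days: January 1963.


31 days

Month: January (month 1)
January has 31 days


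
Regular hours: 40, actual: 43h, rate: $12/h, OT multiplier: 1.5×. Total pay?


$534.00

Regular: 40h × $12 = $480.00
Overtime: 43 - 40 = 3h
OT pay: 3h × $12 × 1.5 = $54.00
Total = $480.00 + $54.00 = $534.00


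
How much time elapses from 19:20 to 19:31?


End time in minutes: 19×60 + 31 = 1171
Start time in minutes: 19×60 + 20 = 1160
Difference = 1171 - 1160 = 11 minutes
= 0 hours 11 minutes

0h 11m


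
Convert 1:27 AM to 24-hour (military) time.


01:27

Input: 1:27 AM
AM hour stays: 1


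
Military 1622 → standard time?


4:22 PM

Hour: 16
16 - 12 = 4 → PM


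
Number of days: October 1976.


31 days

Month: October (month 10)
October has 31 days


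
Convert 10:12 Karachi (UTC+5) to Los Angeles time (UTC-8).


Time difference = UTC-8 - UTC+5 = -13 hours
New hour = (10 -13) mod 24
= -3 mod 24 = 21
Minutes unchanged → 21:12; -3 < 0 → previous day

21:12 (previous day)


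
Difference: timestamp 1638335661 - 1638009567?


326094 seconds (90.6 hours / 3.77 days)

Difference = 1638335661 - 1638009567 = 326094 seconds
In hours: 326094 / 3600 ≈ 90.6
In days: 326094 / 86400 ≈ 3.77


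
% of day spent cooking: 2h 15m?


9.4%

Time: 135 minutes
Day: 1440 minutes
Percentage = (135/1440) × 100 ≈ 9.4%


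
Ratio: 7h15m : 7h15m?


Duration 1: 435 minutes
Duration 2: 435 minutes
Ratio = 435:435
GCD = 435
Simplified = 1:1
As a decimal: 1/1 = 1.00

1:1 (1.00)


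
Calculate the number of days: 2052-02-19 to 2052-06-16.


From February 19, 2052 to June 16, 2052
Rest of February 2052: 29 - 19 = 10
Full months: March 31, April 30, May 31
Days into June 2052: 16
Total = 10 + 31 + 30 + 31 + 16 = 118 days

118 days


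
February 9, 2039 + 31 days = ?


Start: February 9, 2039
Add 31 days
February 9 → March 1: 28 - 9 + 1 = 20 days (31 - 20 = 11 left)
March 1 + 11 = March 12, 2039

March 12, 2039


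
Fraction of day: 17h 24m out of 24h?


0.7250 (72.50%)

Total minutes: 17×60 + 24 = 1044
Day = 24×60 = 1440 minutes
Fraction = 1044/1440 = 0.7250
As a percentage: 1044/1440 × 100 = 72.50%


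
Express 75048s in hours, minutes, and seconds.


20h 50m 48s

Hours: 75048 ÷ 3600 = 20 remainder 3048
Minutes: 3048 ÷ 60 = 50 remainder 48
Seconds: 48


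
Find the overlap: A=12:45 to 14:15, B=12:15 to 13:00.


Meeting A: 765-855 (in minutes from midnight)
Meeting B: 735-780
Overlap start = max(765, 735) = 765
Overlap end = min(855, 780) = 780
Overlap = max(0, 780 - 765) = 15 min

15 minutes


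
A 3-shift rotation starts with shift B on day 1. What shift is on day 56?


Shift C

Shifts: A, B, C
Start: B (index 1)
Day 56: (1 + 56 - 1) mod 3
= 56 mod 3
= 2
Index 2 → shift C


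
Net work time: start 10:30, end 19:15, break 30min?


Total time = (19×60+15) - (10×60+30)
= 1155 - 630 = 525 min
Minus break: 525 - 30 = 495 min
= 8h 15m

8h 15m (495 minutes)


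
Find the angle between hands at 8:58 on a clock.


Hour hand = 8×30 + 58×0.5 = 269.0°
Minute hand = 58×6 = 348°
Difference = |269.0 - 348| = 79.0°

79.0°


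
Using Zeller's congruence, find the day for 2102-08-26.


Saturday

Zeller's congruence:
q=26, m=8, k=2, j=21
h = (26 + ⌊13×9/5⌋ + 2 + ⌊2/4⌋ + ⌊21/4⌋ - 2×21) mod 7
= (26 + 23 + 2 + 0 + 5 - 42) mod 7
= 14 mod 7 = 0
h=0 → Saturday


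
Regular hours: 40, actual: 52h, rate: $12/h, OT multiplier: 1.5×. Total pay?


Regular: 40h × $12 = $480.00
Overtime: 52 - 40 = 12h
OT pay: 12h × $12 × 1.5 = $216.00
Total = $480.00 + $216.00 = $696.00

$696.00


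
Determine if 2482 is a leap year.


No

Rules: divisible by 4 AND (not by 100 OR by 400)
2482 ÷ 4 = 620 remainder 2 → not divisible by 4
Not divisible by 4 → not a leap year


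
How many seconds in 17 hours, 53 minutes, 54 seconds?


64434 seconds

Hours: 17 × 3600 = 61200
Minutes: 53 × 60 = 3180
Seconds: 54
Total = 61200 + 3180 + 54 = 64434


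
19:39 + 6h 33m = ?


02:12 (next day)

Start: 1179 minutes from midnight
Add: 393 minutes
Total: 1572 minutes
Hours: 1572 ÷ 60 = 26 remainder 12
26 ≥ 24 → 26 - 24 = 2 (next day)


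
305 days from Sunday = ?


Thursday

Start: Sunday (index 6)
(6 + 305) mod 7
= 311 mod 7
= 3
Index 3 → Thursday


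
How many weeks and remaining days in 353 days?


50 weeks 3 days

Weeks: 353 ÷ 7 = 50 remainder 3


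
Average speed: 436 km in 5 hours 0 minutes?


87.2 km/h

Distance: 436 km
Time: 5 hours
Speed = 436 / 5 = 87.2 km/h


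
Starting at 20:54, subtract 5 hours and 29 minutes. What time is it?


15:25

Start: 1254 minutes from midnight
Subtract: 329 minutes
Remaining: 1254 - 329 = 925
Hours: 15, Minutes: 25


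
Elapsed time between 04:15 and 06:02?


1h 47m

End time in minutes: 6×60 + 2 = 362
Start time in minutes: 4×60 + 15 = 255
Difference = 362 - 255 = 107 minutes
= 1 hours 47 minutes


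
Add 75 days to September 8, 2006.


Start: September 8, 2006
Add 75 days
September 8 → October 1: 30 - 8 + 1 = 23 days (75 - 23 = 52 left)
October 1 → November 1: 31 - 1 + 1 = 31 days (52 - 31 = 21 left)
November 1 + 21 = November 22, 2006

November 22, 2006


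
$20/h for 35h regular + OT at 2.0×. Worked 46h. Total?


Regular: 35h × $20 = $700.00
Overtime: 46 - 35 = 11h
OT pay: 11h × $20 × 2.0 = $440.00
Total = $700.00 + $440.00 = $1140.00

$1140.00


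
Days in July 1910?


31 days

Month: July (month 7)
July has 31 days


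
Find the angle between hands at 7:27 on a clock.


Hour hand = 7×30 + 27×0.5 = 223.5°
Minute hand = 27×6 = 162°
Difference = |223.5 - 162| = 61.5°

61.5°


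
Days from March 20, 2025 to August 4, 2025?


From March 20, 2025 to August 4, 2025
Rest of March 2025: 31 - 20 = 11
Full months: April 30, May 31, June 30, July 31
Days into August 2025: 4
Total = 11 + 30 + 31 + 30 + 31 + 4 = 137 days

137 days


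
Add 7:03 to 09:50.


Start: 590 minutes from midnight
Add: 423 minutes
Total: 1013 minutes
Hours: 1013 ÷ 60 = 16 remainder 53

16:53


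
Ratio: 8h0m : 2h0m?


4:1 (4.00)

Duration 1: 480 minutes
Duration 2: 120 minutes
Ratio = 480:120
GCD = 120
Simplified = 4:1
As a decimal: 4/1 = 4.00


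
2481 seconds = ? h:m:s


0h 41m 21s

Hours: 2481 ÷ 3600 = 0 remainder 2481
Minutes: 2481 ÷ 60 = 41 remainder 21
Seconds: 21


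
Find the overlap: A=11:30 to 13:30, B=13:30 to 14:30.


Meeting A: 690-810 (in minutes from midnight)
Meeting B: 810-870
Overlap start = max(690, 810) = 810
Overlap end = min(810, 870) = 810
Overlap = max(0, 810 - 810) = 0 min

0 minutes


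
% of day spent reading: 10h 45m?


Time: 645 minutes
Day: 1440 minutes
Percentage = (645/1440) × 100 ≈ 44.8%

44.8%


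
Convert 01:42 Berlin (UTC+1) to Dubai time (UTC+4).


04:42

Time difference = UTC+4 - UTC+1 = +3 hours
New hour = (1 + 3) mod 24
= 4 mod 24 = 4
Minutes unchanged → 04:42


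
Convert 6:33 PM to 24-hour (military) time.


Input: 6:33 PM
PM: 6 + 12 = 18

18:33


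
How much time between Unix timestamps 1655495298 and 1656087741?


Difference = 1656087741 - 1655495298 = 592443 seconds
In hours: 592443 / 3600 ≈ 164.6
In days: 592443 / 86400 ≈ 6.86

592443 seconds (164.6 hours / 6.86 days)


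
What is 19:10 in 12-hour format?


Hour: 19
19 - 12 = 7 → PM

7:10 PM


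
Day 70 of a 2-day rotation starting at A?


Shift B

Shifts: A, B
Start: A (index 0)
Day 70: (0 + 70 - 1) mod 2
= 69 mod 2
= 1
Index 1 → shift B


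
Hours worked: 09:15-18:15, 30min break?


8h 30m (510 minutes)

Total time = (18×60+15) - (9×60+15)
= 1095 - 555 = 540 min
Minus break: 540 - 30 = 510 min
= 8h 30m


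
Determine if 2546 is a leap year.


No

Rules: divisible by 4 AND (not by 100 OR by 400)
2546 ÷ 4 = 636 remainder 2 → not divisible by 4
Not divisible by 4 → not a leap year


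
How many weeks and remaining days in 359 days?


Weeks: 359 ÷ 7 = 51 remainder 2

51 weeks 2 days


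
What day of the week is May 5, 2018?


Saturday

Zeller's congruence:
q=5, m=5, k=18, j=20
h = (5 + ⌊13×6/5⌋ + 18 + ⌊18/4⌋ + ⌊20/4⌋ - 2×20) mod 7
= (5 + 15 + 18 + 4 + 5 - 40) mod 7
= 7 mod 7 = 0
h=0 → Saturday


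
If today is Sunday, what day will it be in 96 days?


Start: Sunday (index 6)
(6 + 96) mod 7
= 102 mod 7
= 4
Index 4 → Friday

Friday


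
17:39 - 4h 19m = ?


13:20

Start: 1059 minutes from midnight
Subtract: 259 minutes
Remaining: 1059 - 259 = 800
Hours: 13, Minutes: 20


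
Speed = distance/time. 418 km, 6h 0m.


69.7 km/h

Distance: 418 km
Time: 6 hours
Speed = 418 / 6 ≈ 69.7 km/h


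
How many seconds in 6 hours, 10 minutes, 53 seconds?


Hours: 6 × 3600 = 21600
Minutes: 10 × 60 = 600
Seconds: 53
Total = 21600 + 600 + 53 = 22253

22253 seconds


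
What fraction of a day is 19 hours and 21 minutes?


0.8063 (80.63%)

Total minutes: 19×60 + 21 = 1161
Day = 24×60 = 1440 minutes
Fraction = 1161/1440 ≈ 0.8063
As a percentage: 1161/1440 × 100 ≈ 80.63%


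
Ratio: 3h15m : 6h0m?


Duration 1: 195 minutes
Duration 2: 360 minutes
Ratio = 195:360
GCD = 15
Simplified = 13:24
As a decimal: 13/24 ≈ 0.54

13:24 (0.54)


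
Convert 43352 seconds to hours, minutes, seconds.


12h 2m 32s

Hours: 43352 ÷ 3600 = 12 remainder 152
Minutes: 152 ÷ 60 = 2 remainder 32
Seconds: 32


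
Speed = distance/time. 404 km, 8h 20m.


Distance: 404 km
Time: 8h 20m = 500 min = 500/60 = 25/3 hours
Speed = 404 ÷ (25/3) = 404 × 3 / 25 = 1212/25 ≈ 48.5 km/h

48.5 km/h


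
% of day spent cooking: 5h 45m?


Time: 345 minutes
Day: 1440 minutes
Percentage = (345/1440) × 100 ≈ 24.0%

24.0%


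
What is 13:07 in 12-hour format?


1:07 PM

Hour: 13
13 - 12 = 1 → PM


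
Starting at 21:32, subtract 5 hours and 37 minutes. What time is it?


Start: 1292 minutes from midnight
Subtract: 337 minutes
Remaining: 1292 - 337 = 955
Hours: 15, Minutes: 55

15:55


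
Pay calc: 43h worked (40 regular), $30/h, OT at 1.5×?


$1335.00

Regular: 40h × $30 = $1200.00
Overtime: 43 - 40 = 3h
OT pay: 3h × $30 × 1.5 = $135.00
Total = $1200.00 + $135.00 = $1335.00


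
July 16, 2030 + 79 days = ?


October 3, 2030

Start: July 16, 2030
Add 79 days
July 16 → August 1: 31 - 16 + 1 = 16 days (79 - 16 = 63 left)
August 1 → September 1: 31 - 1 + 1 = 31 days (63 - 31 = 32 left)
September 1 → October 1: 30 - 1 + 1 = 30 days (32 - 30 = 2 left)
October 1 + 2 = October 3, 2030


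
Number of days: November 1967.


30 days

Month: November (month 11)
November has 30 days


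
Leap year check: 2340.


Yes

Rules: divisible by 4 AND (not by 100 OR by 400)
2340 ÷ 4 = 585 exactly → divisible by 4
2340 ÷ 100 = 23 remainder 40 → not divisible by 100
Divisible by 4 but not by 100 → leap year


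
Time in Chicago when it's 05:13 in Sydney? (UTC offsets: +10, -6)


Time difference = UTC-6 - UTC+10 = -16 hours
New hour = (5 -16) mod 24
= -11 mod 24 = 13
Minutes unchanged → 13:13; -11 < 0 → previous day

13:13 (previous day)


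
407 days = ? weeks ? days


58 weeks 1 days

Weeks: 407 ÷ 7 = 58 remainder 1


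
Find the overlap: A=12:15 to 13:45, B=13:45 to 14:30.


0 minutes

Meeting A: 735-825 (in minutes from midnight)
Meeting B: 825-870
Overlap start = max(735, 825) = 825
Overlap end = min(825, 870) = 825
Overlap = max(0, 825 - 825) = 0 min


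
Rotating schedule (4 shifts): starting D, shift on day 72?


Shift C

Shifts: A, B, C, D
Start: D (index 3)
Day 72: (3 + 72 - 1) mod 4
= 74 mod 4
= 2
Index 2 → shift C


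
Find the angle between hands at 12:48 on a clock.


Hour hand (12 ≡ 0 on the dial): 0×30 + 48×0.5 = 24.0°
Minute hand = 48×6 = 288°
Difference = |24.0 - 288| = 264.0°
Since > 180°: 360 - 264.0 = 96.0°

96.0°


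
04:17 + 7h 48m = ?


Start: 257 minutes from midnight
Add: 468 minutes
Total: 725 minutes
Hours: 725 ÷ 60 = 12 remainder 5

12:05


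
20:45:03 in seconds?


74703 seconds

Hours: 20 × 3600 = 72000
Minutes: 45 × 60 = 2700
Seconds: 3
Total = 72000 + 2700 + 3 = 74703


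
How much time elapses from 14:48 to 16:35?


1h 47m

End time in minutes: 16×60 + 35 = 995
Start time in minutes: 14×60 + 48 = 888
Difference = 995 - 888 = 107 minutes
= 1 hours 47 minutes


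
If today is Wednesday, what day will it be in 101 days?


Saturday

Start: Wednesday (index 2)
(2 + 101) mod 7
= 103 mod 7
= 5
Index 5 → Saturday


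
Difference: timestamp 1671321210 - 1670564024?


Difference = 1671321210 - 1670564024 = 757186 seconds
In hours: 757186 / 3600 ≈ 210.3
In days: 757186 / 86400 ≈ 8.76

757186 seconds (210.3 hours / 8.76 days)


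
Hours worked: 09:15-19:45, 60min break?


Total time = (19×60+45) - (9×60+15)
= 1185 - 555 = 630 min
Minus break: 630 - 60 = 570 min
= 9h 30m

9h 30m (570 minutes)


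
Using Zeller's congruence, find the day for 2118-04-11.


Monday

Zeller's congruence:
q=11, m=4, k=18, j=21
h = (11 + ⌊13×5/5⌋ + 18 + ⌊18/4⌋ + ⌊21/4⌋ - 2×21) mod 7
= (11 + 13 + 18 + 4 + 5 - 42) mod 7
= 9 mod 7 = 2
h=2 → Monday


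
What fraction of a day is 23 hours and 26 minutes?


0.9764 (97.64%)

Total minutes: 23×60 + 26 = 1406
Day = 24×60 = 1440 minutes
Fraction = 1406/1440 ≈ 0.9764
As a percentage: 1406/1440 × 100 ≈ 97.64%


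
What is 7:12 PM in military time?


19:12

Input: 7:12 PM
PM: 7 + 12 = 19


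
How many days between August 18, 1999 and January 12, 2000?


147 days

From August 18, 1999 to January 12, 2000
Rest of August 1999: 31 - 18 = 13
Full months: September 30, October 31, November 30, December 31
Days into January 2000: 12
Total = 13 + 30 + 31 + 30 + 31 + 12 = 147 days


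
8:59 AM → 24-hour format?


08:59

Input: 8:59 AM
AM hour stays: 8


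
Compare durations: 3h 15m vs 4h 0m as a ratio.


Duration 1: 195 minutes
Duration 2: 240 minutes
Ratio = 195:240
GCD = 15
Simplified = 13:16
As a decimal: 13/16 ≈ 0.81

13:16 (0.81)


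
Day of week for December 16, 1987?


Zeller's congruence:
q=16, m=12, k=87, j=19
h = (16 + ⌊13×13/5⌋ + 87 + ⌊87/4⌋ + ⌊19/4⌋ - 2×19) mod 7
= (16 + 33 + 87 + 21 + 4 - 38) mod 7
= 123 mod 7 = 4
h=4 → Wednesday

Wednesday


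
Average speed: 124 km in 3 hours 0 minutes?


Distance: 124 km
Time: 3 hours
Speed = 124 / 3 ≈ 41.3 km/h

41.3 km/h


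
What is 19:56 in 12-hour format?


7:56 PM

Hour: 19
19 - 12 = 7 → PM


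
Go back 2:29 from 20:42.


Start: 1242 minutes from midnight
Subtract: 149 minutes
Remaining: 1242 - 149 = 1093
Hours: 18, Minutes: 13

18:13


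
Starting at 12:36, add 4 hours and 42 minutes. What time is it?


Start: 756 minutes from midnight
Add: 282 minutes
Total: 1038 minutes
Hours: 1038 ÷ 60 = 17 remainder 18

17:18


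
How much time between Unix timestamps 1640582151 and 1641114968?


532817 seconds (148.0 hours / 6.17 days)

Difference = 1641114968 - 1640582151 = 532817 seconds
In hours: 532817 / 3600 ≈ 148.0
In days: 532817 / 86400 ≈ 6.17


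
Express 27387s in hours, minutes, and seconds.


7h 36m 27s

Hours: 27387 ÷ 3600 = 7 remainder 2187
Minutes: 2187 ÷ 60 = 36 remainder 27
Seconds: 27


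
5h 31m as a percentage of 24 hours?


0.2299 (22.99%)

Total minutes: 5×60 + 31 = 331
Day = 24×60 = 1440 minutes
Fraction = 331/1440 ≈ 0.2299
As a percentage: 331/1440 × 100 ≈ 22.99%


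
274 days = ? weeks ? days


39 weeks 1 days

Weeks: 274 ÷ 7 = 39 remainder 1


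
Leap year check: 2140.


Yes

Rules: divisible by 4 AND (not by 100 OR by 400)
2140 ÷ 4 = 535 exactly → divisible by 4
2140 ÷ 100 = 21 remainder 40 → not divisible by 100
Divisible by 4 but not by 100 → leap year


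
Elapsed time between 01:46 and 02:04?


0h 18m

End time in minutes: 2×60 + 4 = 124
Start time in minutes: 1×60 + 46 = 106
Difference = 124 - 106 = 18 minutes
= 0 hours 18 minutes


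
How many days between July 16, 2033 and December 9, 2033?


From July 16, 2033 to December 9, 2033
Rest of July 2033: 31 - 16 = 15
Full months: August 31, September 30, October 31, November 30
Days into December 2033: 9
Total = 15 + 31 + 30 + 31 + 30 + 9 = 146 days

146 days


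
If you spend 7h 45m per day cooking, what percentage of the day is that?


Time: 465 minutes
Day: 1440 minutes
Percentage = (465/1440) × 100 ≈ 32.3%

32.3%


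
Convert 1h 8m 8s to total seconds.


Hours: 1 × 3600 = 3600
Minutes: 8 × 60 = 480
Seconds: 8
Total = 3600 + 480 + 8 = 4088

4088 seconds


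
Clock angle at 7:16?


122.0°

Hour hand = 7×30 + 16×0.5 = 218.0°
Minute hand = 16×6 = 96°
Difference = |218.0 - 96| = 122.0°


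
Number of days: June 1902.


Month: June (month 6)
June has 30 days

30 days


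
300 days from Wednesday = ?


Tuesday

Start: Wednesday (index 2)
(2 + 300) mod 7
= 302 mod 7
= 1
Index 1 → Tuesday


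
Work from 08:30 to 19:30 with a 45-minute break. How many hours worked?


10h 15m (615 minutes)

Total time = (19×60+30) - (8×60+30)
= 1170 - 510 = 660 min
Minus break: 660 - 45 = 615 min
= 10h 15m


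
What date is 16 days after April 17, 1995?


May 3, 1995

Start: April 17, 1995
Add 16 days
April 17 → May 1: 30 - 17 + 1 = 14 days (16 - 14 = 2 left)
May 1 + 2 = May 3, 1995


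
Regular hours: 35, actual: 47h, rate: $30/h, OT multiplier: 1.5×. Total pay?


$1590.00

Regular: 35h × $30 = $1050.00
Overtime: 47 - 35 = 12h
OT pay: 12h × $30 × 1.5 = $540.00
Total = $1050.00 + $540.00 = $1590.00


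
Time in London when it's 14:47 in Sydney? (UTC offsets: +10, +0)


Time difference = UTC+0 - UTC+10 = -10 hours
New hour = (14 -10) mod 24
= 4 mod 24 = 4
Minutes unchanged → 04:47

04:47


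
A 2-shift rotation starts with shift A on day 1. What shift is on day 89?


Shifts: A, B
Start: A (index 0)
Day 89: (0 + 89 - 1) mod 2
= 88 mod 2
= 0
Index 0 → shift A

Shift A


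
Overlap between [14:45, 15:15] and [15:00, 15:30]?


Meeting A: 885-915 (in minutes from midnight)
Meeting B: 900-930
Overlap start = max(885, 900) = 900
Overlap end = min(915, 930) = 915
Overlap = max(0, 915 - 900) = 15 min

15 minutes


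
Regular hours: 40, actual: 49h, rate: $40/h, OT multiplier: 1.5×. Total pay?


$2140.00

Regular: 40h × $40 = $1600.00
Overtime: 49 - 40 = 9h
OT pay: 9h × $40 × 1.5 = $540.00
Total = $1600.00 + $540.00 = $2140.00


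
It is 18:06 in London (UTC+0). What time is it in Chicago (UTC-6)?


12:06

Time difference = UTC-6 - UTC+0 = -6 hours
New hour = (18 -6) mod 24
= 12 mod 24 = 12
Minutes unchanged → 12:06


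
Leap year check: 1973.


No

Rules: divisible by 4 AND (not by 100 OR by 400)
1973 ÷ 4 = 493 remainder 1 → not divisible by 4
Not divisible by 4 → not a leap year


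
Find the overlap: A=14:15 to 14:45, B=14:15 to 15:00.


Meeting A: 855-885 (in minutes from midnight)
Meeting B: 855-900
Overlap start = max(855, 855) = 855
Overlap end = min(885, 900) = 885
Overlap = max(0, 885 - 855) = 30 min

30 minutes


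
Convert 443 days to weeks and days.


63 weeks 2 days

Weeks: 443 ÷ 7 = 63 remainder 2


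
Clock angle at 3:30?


75.0°

Hour hand = 3×30 + 30×0.5 = 105.0°
Minute hand = 30×6 = 180°
Difference = |105.0 - 180| = 75.0°


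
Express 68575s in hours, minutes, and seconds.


19h 2m 55s

Hours: 68575 ÷ 3600 = 19 remainder 175
Minutes: 175 ÷ 60 = 2 remainder 55
Seconds: 55


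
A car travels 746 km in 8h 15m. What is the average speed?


Distance: 746 km
Time: 8h 15m = 495 min = 495/60 = 33/4 hours
Speed = 746 ÷ (33/4) = 746 × 4 / 33 = 2984/33 ≈ 90.4 km/h

90.4 km/h


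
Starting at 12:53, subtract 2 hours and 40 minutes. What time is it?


10:13

Start: 773 minutes from midnight
Subtract: 160 minutes
Remaining: 773 - 160 = 613
Hours: 10, Minutes: 13


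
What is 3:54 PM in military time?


Input: 3:54 PM
PM: 3 + 12 = 15

15:54


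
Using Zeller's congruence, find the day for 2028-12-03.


Sunday

Zeller's congruence:
q=3, m=12, k=28, j=20
h = (3 + ⌊13×13/5⌋ + 28 + ⌊28/4⌋ + ⌊20/4⌋ - 2×20) mod 7
= (3 + 33 + 28 + 7 + 5 - 40) mod 7
= 36 mod 7 = 1
h=1 → Sunday
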